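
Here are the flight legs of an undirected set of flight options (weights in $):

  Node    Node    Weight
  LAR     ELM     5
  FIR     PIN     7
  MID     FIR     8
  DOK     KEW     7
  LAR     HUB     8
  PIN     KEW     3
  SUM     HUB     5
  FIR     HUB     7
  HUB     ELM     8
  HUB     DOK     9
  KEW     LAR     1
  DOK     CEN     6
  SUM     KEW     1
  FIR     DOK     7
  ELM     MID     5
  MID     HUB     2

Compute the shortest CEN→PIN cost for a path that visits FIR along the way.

Best CEN to FIR: CEN–DOK–FIR costing 13
Shortest FIR→PIN: FIR–PIN = 7
Total via FIR: 13 + 7 = $20.

$20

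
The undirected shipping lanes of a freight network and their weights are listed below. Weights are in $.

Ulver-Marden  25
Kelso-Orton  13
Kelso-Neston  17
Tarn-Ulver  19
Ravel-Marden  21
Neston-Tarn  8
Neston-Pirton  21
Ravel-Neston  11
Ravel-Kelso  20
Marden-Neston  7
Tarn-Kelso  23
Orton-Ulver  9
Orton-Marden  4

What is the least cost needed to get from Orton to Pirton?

$32

Settle nodes by increasing distance from Orton:
Orton: 0
Marden: 4  (via Orton)
Ulver: 9  (via Orton)
Neston: 11  (via Marden)
Kelso: 13  (via Orton)
Tarn: 19  (via Neston)
Ravel: 22  (via Neston)
Pirton: 32  (via Neston)
Shortest route: Orton–Marden–Neston–Pirton = $32.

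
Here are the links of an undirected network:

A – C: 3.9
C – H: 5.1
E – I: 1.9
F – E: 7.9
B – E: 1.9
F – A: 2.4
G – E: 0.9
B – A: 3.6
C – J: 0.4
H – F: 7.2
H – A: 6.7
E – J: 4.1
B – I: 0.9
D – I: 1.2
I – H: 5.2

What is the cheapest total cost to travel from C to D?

Candidate routes:
C → J → E → B → I → D: 0.4+4.1+1.9+0.9+1.2 = 8.5
C → A → B → I → D: 3.9+3.6+0.9+1.2 = 9.6
C → H → I → D: 5.1+5.2+1.2 = 11.5
C → J → E → I → D: 0.4+4.1+1.9+1.2 = 7.6
The minimum is 7.6 via C → J → E → I → D.

7.6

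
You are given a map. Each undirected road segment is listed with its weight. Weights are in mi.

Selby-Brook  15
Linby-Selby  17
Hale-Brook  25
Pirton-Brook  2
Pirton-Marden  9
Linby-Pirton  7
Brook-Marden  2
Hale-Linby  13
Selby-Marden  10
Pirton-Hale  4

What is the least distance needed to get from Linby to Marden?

11 mi

Candidate routes:
Linby - Hale - Pirton - Marden: 13+4+9 = 26
Linby - Pirton - Brook - Marden: 7+2+2 = 11
Linby - Hale - Pirton - Brook - Marden: 13+4+2+2 = 21
Linby - Pirton - Marden: 7+9 = 16
Cheapest is Linby - Pirton - Brook - Marden at 11 mi.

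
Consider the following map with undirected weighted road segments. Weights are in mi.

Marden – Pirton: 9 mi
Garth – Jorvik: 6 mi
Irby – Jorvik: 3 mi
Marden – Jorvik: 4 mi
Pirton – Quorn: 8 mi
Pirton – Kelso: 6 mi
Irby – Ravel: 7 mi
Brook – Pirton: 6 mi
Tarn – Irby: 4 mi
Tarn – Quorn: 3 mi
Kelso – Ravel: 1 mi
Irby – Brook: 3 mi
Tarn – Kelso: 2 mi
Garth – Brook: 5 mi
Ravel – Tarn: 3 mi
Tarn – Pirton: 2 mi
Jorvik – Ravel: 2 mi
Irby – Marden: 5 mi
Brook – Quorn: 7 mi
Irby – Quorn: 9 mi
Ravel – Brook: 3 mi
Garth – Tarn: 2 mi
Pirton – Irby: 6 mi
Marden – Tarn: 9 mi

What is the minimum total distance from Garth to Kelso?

4 mi

Running Dijkstra from Garth:
Garth: 0
Tarn: 2  (via Garth)
Pirton: 4  (via Tarn)
Kelso: 4  (via Tarn)
Shortest route: Garth → Tarn → Kelso = 4 mi.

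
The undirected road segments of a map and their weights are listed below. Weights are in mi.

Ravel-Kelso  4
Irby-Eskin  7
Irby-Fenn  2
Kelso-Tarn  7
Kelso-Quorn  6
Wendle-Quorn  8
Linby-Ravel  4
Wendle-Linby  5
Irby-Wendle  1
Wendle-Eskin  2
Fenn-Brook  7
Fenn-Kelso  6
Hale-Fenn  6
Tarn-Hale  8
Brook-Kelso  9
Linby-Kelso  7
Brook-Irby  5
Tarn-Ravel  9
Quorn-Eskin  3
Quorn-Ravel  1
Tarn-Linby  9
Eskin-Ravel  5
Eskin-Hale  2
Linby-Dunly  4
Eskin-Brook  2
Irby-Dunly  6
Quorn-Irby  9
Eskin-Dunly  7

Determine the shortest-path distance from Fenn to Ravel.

Candidate routes:
Fenn–Irby–Wendle–Eskin–Quorn–Ravel: 2+1+2+3+1 = 9
Fenn–Kelso–Ravel: 6+4 = 10
Cheapest is Fenn–Irby–Wendle–Eskin–Quorn–Ravel at 9 mi.

9 mi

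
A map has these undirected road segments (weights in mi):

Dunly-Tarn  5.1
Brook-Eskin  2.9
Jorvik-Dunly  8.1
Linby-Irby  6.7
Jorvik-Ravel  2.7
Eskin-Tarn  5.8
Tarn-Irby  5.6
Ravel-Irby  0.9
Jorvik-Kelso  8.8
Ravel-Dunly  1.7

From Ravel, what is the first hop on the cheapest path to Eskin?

Compare a few routes:
Ravel → Irby → Tarn → Eskin: 0.9+5.6+5.8 = 12.3
Ravel → Dunly → Tarn → Eskin: 1.7+5.1+5.8 = 12.6
Ravel → Jorvik → Dunly → Tarn → Eskin: 2.7+8.1+5.1+5.8 = 21.7
The minimum is 12.3 mi via Ravel → Irby → Tarn → Eskin.
So from Ravel the first move is to Irby.

Irby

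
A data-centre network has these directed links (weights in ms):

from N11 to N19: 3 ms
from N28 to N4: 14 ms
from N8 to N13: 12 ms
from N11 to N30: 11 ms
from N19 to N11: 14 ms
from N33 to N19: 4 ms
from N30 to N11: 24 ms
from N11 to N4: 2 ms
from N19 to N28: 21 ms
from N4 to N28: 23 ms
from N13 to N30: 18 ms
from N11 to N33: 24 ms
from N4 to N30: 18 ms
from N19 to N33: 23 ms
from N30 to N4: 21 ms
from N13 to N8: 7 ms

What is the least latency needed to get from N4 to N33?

66 ms

Enumerating some paths:
N4 - N30 - N11 - N33: 18+24+24 = 66
N4 - N30 - N11 - N19 - N33: 18+24+3+23 = 68
Cheapest is N4 - N30 - N11 - N33 at 66 ms.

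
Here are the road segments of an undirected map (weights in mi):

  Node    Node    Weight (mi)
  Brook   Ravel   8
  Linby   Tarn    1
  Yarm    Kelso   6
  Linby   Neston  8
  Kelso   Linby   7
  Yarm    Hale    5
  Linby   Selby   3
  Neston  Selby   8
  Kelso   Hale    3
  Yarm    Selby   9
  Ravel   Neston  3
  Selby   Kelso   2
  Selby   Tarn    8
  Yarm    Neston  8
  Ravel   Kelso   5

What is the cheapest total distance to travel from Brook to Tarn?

19 mi

Enumerating some paths:
Brook → Ravel → Kelso → Selby → Linby → Tarn: 8+5+2+3+1 = 19
Brook → Ravel → Neston → Linby → Tarn: 8+3+8+1 = 20
The minimum is 19 mi via Brook → Ravel → Kelso → Selby → Linby → Tarn.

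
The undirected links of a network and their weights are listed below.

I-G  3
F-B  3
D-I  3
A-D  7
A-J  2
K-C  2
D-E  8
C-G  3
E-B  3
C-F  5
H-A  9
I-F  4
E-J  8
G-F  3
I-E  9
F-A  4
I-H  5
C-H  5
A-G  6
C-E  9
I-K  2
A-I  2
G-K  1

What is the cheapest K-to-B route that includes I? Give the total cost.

Shortest K→I: K → I = 2
Best I to B: I → F → B costing 7
Total via I: 2 + 7 = 9.

9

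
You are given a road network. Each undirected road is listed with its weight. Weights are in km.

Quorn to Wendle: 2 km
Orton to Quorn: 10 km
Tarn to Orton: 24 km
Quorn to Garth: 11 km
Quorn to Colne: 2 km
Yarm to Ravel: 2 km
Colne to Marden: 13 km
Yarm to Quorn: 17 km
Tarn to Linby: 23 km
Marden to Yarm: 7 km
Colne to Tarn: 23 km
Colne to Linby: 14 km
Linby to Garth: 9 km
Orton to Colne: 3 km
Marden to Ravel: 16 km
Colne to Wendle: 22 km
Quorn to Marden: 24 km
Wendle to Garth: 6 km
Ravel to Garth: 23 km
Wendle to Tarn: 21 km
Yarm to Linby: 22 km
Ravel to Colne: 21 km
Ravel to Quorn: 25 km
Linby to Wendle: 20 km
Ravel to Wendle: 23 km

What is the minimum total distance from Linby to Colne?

Compare a few routes:
Linby → Garth → Wendle → Quorn → Colne: 9+6+2+2 = 19
Linby → Colne: 14 = 14
The minimum is 14 km via Linby → Colne.

14 km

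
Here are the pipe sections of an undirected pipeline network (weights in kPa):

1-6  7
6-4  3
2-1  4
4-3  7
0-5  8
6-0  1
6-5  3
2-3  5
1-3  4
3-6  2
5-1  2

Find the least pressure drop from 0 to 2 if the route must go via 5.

10 kPa

Shortest 0→5: 0–6–5 = 4
Shortest 5→2: 5–1–2 = 6
Total via 5: 4 + 6 = 10 kPa.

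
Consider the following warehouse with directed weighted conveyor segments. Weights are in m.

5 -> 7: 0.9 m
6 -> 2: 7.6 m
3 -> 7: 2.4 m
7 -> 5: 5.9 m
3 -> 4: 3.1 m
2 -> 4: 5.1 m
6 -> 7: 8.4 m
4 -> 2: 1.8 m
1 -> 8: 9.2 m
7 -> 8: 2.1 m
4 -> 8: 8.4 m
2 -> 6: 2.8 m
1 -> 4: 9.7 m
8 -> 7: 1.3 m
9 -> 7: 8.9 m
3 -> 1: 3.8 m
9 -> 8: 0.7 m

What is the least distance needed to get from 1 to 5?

Running Dijkstra from 1:
1: 0
8: 9.2  (via 1)
4: 9.7  (via 1)
7: 10.5  (via 8)
2: 11.5  (via 4)
6: 14.3  (via 2)
5: 16.4  (via 7)
Shortest route: 1 → 8 → 7 → 5 = 16.4 m.

16.4 m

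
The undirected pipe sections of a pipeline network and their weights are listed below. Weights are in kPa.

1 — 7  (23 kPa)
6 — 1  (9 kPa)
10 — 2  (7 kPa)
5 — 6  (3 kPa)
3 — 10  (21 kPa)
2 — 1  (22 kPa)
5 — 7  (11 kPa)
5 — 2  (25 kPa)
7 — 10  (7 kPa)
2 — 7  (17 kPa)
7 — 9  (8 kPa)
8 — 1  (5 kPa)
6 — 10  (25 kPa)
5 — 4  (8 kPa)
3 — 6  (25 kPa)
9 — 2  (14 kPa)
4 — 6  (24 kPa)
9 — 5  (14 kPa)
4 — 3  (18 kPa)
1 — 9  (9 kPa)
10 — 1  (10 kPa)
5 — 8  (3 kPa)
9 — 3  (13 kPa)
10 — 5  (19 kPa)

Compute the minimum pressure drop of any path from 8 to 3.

27 kPa

Compare a few routes:
8–5–9–3: 3+14+13 = 30
8–1–9–3: 5+9+13 = 27
8–5–4–3: 3+8+18 = 29
Cheapest is 8–1–9–3 at 27 kPa.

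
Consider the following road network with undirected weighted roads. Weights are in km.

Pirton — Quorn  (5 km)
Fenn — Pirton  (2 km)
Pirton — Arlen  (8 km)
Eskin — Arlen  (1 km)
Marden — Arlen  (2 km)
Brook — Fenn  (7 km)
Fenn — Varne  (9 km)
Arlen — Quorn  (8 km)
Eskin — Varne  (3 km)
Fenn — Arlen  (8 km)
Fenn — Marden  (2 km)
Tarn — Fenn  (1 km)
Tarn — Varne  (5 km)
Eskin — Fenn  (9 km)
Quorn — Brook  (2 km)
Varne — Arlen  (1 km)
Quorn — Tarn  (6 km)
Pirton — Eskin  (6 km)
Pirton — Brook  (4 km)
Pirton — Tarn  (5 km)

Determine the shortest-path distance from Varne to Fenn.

Running Dijkstra from Varne:
Varne: 0
Arlen: 1  (via Varne)
Eskin: 2  (via Arlen)
Marden: 3  (via Arlen)
Tarn: 5  (via Varne)
Fenn: 5  (via Marden)
Shortest route: Varne → Arlen → Marden → Fenn = 5 km.

5 km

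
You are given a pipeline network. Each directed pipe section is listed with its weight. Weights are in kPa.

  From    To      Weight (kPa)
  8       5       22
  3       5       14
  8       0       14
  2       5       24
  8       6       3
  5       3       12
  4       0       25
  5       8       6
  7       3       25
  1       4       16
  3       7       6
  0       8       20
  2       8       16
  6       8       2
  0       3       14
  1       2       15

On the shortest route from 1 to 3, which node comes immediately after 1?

Enumerating some paths:
1–2–8–5–3: 15+16+22+12 = 65
1–2–5–3: 15+24+12 = 51
1–2–8–0–3: 15+16+14+14 = 59
1–4–0–3: 16+25+14 = 55
The minimum is 51 kPa via 1–2–5–3.
So from 1 the first move is to 2.

2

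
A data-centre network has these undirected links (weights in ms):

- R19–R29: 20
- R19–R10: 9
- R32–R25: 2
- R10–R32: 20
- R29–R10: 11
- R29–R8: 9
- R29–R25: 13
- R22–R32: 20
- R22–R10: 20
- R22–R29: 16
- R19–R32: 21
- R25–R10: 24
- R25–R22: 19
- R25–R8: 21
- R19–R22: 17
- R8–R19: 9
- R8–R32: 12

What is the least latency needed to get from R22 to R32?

20 ms

Running Dijkstra from R22:
R22: 0
R29: 16  (via R22)
R19: 17  (via R22)
R25: 19  (via R22)
R10: 20  (via R22)
R32: 20  (via R22)
Shortest route: R22–R32 = 20 ms.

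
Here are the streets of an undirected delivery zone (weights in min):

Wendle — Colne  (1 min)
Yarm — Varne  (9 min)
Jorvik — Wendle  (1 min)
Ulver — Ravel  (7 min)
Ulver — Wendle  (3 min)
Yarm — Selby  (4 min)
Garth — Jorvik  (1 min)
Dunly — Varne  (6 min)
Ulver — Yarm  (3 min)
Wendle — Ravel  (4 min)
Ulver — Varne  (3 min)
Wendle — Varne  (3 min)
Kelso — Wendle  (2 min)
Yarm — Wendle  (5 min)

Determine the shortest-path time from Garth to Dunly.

Shortest distances from Garth:
Garth: 0
Jorvik: 1  (via Garth)
Wendle: 2  (via Jorvik)
Colne: 3  (via Wendle)
Kelso: 4  (via Wendle)
Ulver: 5  (via Wendle)
Varne: 5  (via Wendle)
Ravel: 6  (via Wendle)
Yarm: 7  (via Wendle)
Selby: 11  (via Yarm)
Dunly: 11  (via Varne)
Shortest route: Garth → Jorvik → Wendle → Varne → Dunly = 11 min.

11 min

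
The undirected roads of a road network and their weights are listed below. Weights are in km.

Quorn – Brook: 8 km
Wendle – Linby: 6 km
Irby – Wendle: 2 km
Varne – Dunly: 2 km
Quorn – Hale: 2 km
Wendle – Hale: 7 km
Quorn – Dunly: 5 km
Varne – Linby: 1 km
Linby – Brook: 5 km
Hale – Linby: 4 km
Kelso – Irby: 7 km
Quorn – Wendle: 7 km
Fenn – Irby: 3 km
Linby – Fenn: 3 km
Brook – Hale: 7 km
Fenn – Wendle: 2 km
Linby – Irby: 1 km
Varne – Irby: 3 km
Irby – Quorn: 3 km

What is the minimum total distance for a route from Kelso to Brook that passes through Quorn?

Shortest Kelso→Quorn: Kelso–Irby–Quorn = 10
Shortest Quorn→Brook: Quorn–Brook = 8
Total via Quorn: 10 + 8 = 18 km.

18 km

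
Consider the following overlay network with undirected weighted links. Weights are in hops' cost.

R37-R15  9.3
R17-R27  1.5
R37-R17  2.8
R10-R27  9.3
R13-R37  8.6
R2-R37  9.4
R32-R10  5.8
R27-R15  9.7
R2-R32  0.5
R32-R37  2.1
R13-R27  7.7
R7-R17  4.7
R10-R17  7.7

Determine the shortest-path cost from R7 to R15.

15.9 hops' cost

Running Dijkstra from R7:
R7: 0
R17: 4.7  (via R7)
R27: 6.2  (via R17)
R37: 7.5  (via R17)
R32: 9.6  (via R37)
R2: 10.1  (via R32)
R10: 12.4  (via R17)
R13: 13.9  (via R27)
R15: 15.9  (via R27)
Shortest route: R7 → R17 → R27 → R15 = 15.9 hops' cost.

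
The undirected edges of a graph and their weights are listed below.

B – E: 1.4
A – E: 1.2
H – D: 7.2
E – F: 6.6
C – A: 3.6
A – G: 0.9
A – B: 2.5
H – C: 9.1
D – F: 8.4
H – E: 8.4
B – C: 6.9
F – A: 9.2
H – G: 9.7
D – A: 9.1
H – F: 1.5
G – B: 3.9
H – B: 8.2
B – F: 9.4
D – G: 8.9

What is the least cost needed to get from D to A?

9.1

Enumerating some paths:
D → A: 9.1 = 9.1
D → G → A: 8.9+0.9 = 9.8
The minimum is 9.1 via D → A.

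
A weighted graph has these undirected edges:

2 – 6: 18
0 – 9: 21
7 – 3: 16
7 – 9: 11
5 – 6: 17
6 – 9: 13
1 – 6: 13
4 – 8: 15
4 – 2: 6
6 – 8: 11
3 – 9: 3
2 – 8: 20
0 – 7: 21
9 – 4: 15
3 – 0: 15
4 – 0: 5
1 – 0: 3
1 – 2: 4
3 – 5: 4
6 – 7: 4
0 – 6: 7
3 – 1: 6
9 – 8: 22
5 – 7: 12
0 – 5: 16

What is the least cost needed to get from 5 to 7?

Running Dijkstra from 5:
5: 0
3: 4  (via 5)
9: 7  (via 3)
1: 10  (via 3)
7: 12  (via 5)
Shortest route: 5 → 7 = 12.

12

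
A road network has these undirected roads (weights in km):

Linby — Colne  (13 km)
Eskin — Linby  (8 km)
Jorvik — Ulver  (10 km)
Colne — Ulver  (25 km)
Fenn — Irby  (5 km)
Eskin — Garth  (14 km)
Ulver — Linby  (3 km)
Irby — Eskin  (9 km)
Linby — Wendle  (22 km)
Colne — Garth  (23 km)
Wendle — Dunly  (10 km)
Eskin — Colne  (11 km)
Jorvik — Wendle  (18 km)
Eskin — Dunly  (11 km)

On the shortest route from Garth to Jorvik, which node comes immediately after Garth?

Candidate routes:
Garth–Eskin–Colne–Linby–Ulver–Jorvik: 14+11+13+3+10 = 51
Garth–Colne–Linby–Ulver–Jorvik: 23+13+3+10 = 49
Garth–Eskin–Linby–Ulver–Jorvik: 14+8+3+10 = 35
Garth–Eskin–Dunly–Wendle–Jorvik: 14+11+10+18 = 53
The minimum is 35 km via Garth–Eskin–Linby–Ulver–Jorvik.
So from Garth the first move is to Eskin.

Eskin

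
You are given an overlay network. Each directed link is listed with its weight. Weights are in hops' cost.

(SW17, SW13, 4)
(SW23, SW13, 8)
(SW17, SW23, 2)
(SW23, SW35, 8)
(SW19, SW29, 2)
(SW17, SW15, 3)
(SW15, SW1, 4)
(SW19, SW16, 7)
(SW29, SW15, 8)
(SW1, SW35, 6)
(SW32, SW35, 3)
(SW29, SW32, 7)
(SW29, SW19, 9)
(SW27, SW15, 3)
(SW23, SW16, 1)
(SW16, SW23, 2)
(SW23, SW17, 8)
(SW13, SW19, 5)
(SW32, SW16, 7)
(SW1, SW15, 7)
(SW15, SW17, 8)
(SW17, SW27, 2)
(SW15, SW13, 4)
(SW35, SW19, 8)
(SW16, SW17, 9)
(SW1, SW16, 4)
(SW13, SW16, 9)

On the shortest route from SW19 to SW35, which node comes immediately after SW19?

Candidate routes:
SW19–SW29–SW32–SW35: 2+7+3 = 12
SW19–SW16–SW23–SW35: 7+2+8 = 17
The minimum is 12 hops' cost via SW19–SW29–SW32–SW35.
So from SW19 the first move is to SW29.

SW29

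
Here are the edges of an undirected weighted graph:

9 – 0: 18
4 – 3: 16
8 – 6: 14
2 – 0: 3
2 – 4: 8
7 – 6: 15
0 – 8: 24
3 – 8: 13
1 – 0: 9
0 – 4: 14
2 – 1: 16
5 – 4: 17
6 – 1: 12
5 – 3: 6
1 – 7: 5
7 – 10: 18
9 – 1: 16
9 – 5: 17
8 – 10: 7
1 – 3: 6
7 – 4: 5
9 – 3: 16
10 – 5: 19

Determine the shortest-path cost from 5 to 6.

Shortest distances from 5:
5: 0
3: 6  (via 5)
1: 12  (via 3)
4: 17  (via 5)
7: 17  (via 1)
9: 17  (via 5)
8: 19  (via 3)
10: 19  (via 5)
0: 21  (via 1)
2: 24  (via 0)
6: 24  (via 1)
Shortest route: 5–3–1–6 = 24.

24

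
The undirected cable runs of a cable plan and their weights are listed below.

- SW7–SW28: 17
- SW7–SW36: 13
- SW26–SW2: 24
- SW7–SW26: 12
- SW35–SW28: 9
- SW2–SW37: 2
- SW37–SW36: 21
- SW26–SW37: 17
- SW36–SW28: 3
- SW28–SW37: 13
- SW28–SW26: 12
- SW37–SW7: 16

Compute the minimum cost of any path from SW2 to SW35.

24

Settle nodes by increasing distance from SW2:
SW2: 0
SW37: 2  (via SW2)
SW28: 15  (via SW37)
SW7: 18  (via SW37)
SW36: 18  (via SW28)
SW26: 19  (via SW37)
SW35: 24  (via SW28)
Shortest route: SW2–SW37–SW28–SW35 = 24.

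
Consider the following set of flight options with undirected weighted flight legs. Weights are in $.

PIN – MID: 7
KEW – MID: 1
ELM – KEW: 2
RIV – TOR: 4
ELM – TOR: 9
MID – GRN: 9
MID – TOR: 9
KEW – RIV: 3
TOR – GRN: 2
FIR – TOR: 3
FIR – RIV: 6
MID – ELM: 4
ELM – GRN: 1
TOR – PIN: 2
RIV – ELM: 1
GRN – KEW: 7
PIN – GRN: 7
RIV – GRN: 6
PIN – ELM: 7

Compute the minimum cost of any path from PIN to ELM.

Running Dijkstra from PIN:
PIN: 0
TOR: 2  (via PIN)
GRN: 4  (via TOR)
ELM: 5  (via GRN)
Shortest route: PIN → TOR → GRN → ELM = $5.

$5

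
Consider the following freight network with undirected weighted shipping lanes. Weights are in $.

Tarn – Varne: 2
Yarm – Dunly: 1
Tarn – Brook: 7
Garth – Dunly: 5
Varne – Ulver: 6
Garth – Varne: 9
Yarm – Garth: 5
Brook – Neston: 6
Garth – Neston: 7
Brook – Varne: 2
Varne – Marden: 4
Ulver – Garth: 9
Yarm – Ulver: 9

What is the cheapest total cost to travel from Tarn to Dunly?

Settle nodes by increasing distance from Tarn:
Tarn: 0
Varne: 2  (via Tarn)
Brook: 4  (via Varne)
Marden: 6  (via Varne)
Ulver: 8  (via Varne)
Neston: 10  (via Brook)
Garth: 11  (via Varne)
Dunly: 16  (via Garth)
Shortest route: Tarn → Varne → Garth → Dunly = $16.

$16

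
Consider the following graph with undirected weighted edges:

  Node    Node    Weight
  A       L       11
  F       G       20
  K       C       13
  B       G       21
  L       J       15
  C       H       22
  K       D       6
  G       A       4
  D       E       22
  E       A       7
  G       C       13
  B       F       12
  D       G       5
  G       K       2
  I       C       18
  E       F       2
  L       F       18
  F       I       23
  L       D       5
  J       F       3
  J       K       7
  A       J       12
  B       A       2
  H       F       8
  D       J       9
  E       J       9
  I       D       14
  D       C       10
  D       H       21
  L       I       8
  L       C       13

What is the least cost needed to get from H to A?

17

Running Dijkstra from H:
H: 0
F: 8  (via H)
E: 10  (via F)
J: 11  (via F)
A: 17  (via E)
Shortest route: H–F–E–A = 17.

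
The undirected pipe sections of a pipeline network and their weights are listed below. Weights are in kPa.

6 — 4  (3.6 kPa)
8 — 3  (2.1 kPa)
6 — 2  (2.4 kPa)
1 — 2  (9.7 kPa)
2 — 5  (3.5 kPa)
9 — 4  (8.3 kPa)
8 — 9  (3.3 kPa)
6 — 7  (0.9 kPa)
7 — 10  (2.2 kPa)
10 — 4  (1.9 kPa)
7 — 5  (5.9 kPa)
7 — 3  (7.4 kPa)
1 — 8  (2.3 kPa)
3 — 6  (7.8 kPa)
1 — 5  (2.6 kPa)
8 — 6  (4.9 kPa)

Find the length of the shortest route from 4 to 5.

Compare a few routes:
4 → 10 → 7 → 5: 1.9+2.2+5.9 = 10
4 → 6 → 7 → 5: 3.6+0.9+5.9 = 10.4
4 → 6 → 2 → 5: 3.6+2.4+3.5 = 9.5
The minimum is 9.5 kPa via 4 → 6 → 2 → 5.

9.5 kPa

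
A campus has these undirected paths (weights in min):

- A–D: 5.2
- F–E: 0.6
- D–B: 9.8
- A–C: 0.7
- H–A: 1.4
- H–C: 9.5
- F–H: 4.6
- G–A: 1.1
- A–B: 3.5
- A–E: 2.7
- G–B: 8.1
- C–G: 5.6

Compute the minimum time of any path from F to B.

6.8 min

Shortest distances from F:
F: 0
E: 0.6  (via F)
A: 3.3  (via E)
C: 4  (via A)
G: 4.4  (via A)
H: 4.6  (via F)
B: 6.8  (via A)
Shortest route: F → E → A → B = 6.8 min.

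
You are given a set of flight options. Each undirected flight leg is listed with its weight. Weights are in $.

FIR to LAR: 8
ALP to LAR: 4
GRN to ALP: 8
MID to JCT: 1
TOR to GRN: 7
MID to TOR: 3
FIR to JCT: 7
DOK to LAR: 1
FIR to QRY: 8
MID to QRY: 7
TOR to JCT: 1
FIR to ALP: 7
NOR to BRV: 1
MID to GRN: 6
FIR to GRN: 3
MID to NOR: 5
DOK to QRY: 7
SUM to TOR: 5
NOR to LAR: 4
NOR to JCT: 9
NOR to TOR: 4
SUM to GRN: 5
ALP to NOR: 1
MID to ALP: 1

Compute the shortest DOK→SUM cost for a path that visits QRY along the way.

Shortest DOK→QRY: DOK–QRY = 7
Shortest QRY→SUM: QRY–MID–JCT–TOR–SUM = 14
Total via QRY: 7 + 14 = $21.

$21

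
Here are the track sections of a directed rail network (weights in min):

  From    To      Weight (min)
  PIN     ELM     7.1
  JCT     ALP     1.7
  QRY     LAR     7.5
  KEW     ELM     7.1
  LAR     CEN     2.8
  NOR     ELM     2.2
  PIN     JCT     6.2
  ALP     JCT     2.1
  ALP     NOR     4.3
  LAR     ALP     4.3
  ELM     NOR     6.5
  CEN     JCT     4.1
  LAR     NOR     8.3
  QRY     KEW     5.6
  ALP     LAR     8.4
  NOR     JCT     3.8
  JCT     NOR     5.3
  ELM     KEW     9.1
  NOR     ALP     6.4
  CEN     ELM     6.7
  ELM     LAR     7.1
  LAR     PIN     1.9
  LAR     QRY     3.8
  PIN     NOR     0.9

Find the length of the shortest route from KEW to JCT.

Compare a few routes:
KEW → ELM → NOR → JCT: 7.1+6.5+3.8 = 17.4
KEW → ELM → LAR → ALP → JCT: 7.1+7.1+4.3+2.1 = 20.6
Cheapest is KEW → ELM → NOR → JCT at 17.4 min.

17.4 min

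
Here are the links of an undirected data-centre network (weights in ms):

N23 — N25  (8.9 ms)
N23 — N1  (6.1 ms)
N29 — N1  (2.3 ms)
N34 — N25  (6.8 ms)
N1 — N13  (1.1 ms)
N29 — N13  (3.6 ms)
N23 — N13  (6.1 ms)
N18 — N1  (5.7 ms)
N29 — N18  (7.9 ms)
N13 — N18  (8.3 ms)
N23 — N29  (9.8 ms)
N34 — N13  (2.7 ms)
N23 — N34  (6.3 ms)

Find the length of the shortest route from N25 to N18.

16.3 ms

Running Dijkstra from N25:
N25: 0
N34: 6.8  (via N25)
N23: 8.9  (via N25)
N13: 9.5  (via N34)
N1: 10.6  (via N13)
N29: 12.9  (via N1)
N18: 16.3  (via N1)
Shortest route: N25–N34–N13–N1–N18 = 16.3 ms.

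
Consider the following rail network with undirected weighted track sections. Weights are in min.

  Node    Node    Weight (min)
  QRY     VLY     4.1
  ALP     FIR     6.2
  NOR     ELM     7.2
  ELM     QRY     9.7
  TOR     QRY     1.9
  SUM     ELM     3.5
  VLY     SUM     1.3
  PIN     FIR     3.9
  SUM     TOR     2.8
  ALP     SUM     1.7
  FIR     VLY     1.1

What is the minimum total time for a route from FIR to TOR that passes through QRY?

Shortest FIR→QRY: FIR–VLY–QRY = 5.2
Best QRY to TOR: QRY–TOR costing 1.9
Total via QRY: 5.2 + 1.9 = 7.1 min.

7.1 min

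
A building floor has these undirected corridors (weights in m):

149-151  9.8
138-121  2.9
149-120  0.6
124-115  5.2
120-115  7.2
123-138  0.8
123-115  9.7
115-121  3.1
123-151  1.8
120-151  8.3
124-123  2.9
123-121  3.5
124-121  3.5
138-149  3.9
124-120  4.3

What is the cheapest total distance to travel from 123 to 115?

6.6 m

Settle nodes by increasing distance from 123:
123: 0
138: 0.8  (via 123)
151: 1.8  (via 123)
124: 2.9  (via 123)
121: 3.5  (via 123)
149: 4.7  (via 138)
120: 5.3  (via 149)
115: 6.6  (via 121)
Shortest route: 123–121–115 = 6.6 m.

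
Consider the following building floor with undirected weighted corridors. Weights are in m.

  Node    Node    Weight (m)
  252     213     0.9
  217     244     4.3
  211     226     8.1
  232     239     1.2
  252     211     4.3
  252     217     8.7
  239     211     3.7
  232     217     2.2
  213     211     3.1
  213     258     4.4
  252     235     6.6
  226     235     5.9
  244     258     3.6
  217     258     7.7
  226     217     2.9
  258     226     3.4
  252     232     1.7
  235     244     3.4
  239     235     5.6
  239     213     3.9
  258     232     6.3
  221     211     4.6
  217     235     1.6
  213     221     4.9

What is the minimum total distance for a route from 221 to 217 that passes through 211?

Best 221 to 211: 221–211 costing 4.6
Shortest 211→217: 211–239–232–217 = 7.1
Total via 211: 4.6 + 7.1 = 11.7 m.

11.7 m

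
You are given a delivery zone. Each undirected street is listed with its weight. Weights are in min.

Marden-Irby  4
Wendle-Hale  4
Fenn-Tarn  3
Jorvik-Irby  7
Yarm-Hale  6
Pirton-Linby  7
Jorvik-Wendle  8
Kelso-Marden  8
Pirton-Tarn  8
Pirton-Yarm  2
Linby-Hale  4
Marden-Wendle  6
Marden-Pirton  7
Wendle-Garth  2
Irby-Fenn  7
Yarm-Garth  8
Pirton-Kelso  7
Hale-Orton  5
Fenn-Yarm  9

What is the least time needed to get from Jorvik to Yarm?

18 min

Running Dijkstra from Jorvik:
Jorvik: 0
Irby: 7  (via Jorvik)
Wendle: 8  (via Jorvik)
Garth: 10  (via Wendle)
Marden: 11  (via Irby)
Hale: 12  (via Wendle)
Fenn: 14  (via Irby)
Linby: 16  (via Hale)
Orton: 17  (via Hale)
Tarn: 17  (via Fenn)
Yarm: 18  (via Garth)
Shortest route: Jorvik → Wendle → Garth → Yarm = 18 min.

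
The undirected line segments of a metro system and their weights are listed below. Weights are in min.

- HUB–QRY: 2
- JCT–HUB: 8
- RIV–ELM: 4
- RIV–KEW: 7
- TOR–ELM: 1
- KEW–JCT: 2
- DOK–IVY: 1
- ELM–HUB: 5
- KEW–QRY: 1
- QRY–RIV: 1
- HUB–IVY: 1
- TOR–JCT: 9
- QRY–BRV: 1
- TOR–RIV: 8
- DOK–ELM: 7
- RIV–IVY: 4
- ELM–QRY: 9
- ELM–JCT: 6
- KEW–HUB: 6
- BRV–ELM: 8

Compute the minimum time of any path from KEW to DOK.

5 min

Enumerating some paths:
KEW–HUB–IVY–DOK: 6+1+1 = 8
KEW–QRY–RIV–IVY–DOK: 1+1+4+1 = 7
KEW–QRY–HUB–IVY–DOK: 1+2+1+1 = 5
Cheapest is KEW–QRY–HUB–IVY–DOK at 5 min.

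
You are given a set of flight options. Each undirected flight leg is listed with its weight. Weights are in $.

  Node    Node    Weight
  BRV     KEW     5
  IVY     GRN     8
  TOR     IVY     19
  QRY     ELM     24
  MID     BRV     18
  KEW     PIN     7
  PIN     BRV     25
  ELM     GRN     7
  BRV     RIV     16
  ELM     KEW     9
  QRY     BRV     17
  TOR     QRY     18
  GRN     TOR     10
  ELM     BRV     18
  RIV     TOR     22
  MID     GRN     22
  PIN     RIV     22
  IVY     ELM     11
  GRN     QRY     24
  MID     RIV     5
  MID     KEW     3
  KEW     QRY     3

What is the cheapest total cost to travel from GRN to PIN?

Candidate routes:
GRN–QRY–KEW–PIN: 24+3+7 = 34
GRN–MID–KEW–PIN: 22+3+7 = 32
GRN–ELM–KEW–PIN: 7+9+7 = 23
GRN–IVY–ELM–KEW–PIN: 8+11+9+7 = 35
Cheapest is GRN–ELM–KEW–PIN at $23.

$23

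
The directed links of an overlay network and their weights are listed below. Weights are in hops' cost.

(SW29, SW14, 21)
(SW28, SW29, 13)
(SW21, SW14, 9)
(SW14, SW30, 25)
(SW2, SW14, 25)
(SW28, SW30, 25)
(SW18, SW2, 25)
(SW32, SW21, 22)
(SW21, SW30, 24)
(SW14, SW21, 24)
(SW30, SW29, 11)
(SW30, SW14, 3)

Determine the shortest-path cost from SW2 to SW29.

61 hops' cost

Candidate routes:
SW2 → SW14 → SW21 → SW30 → SW29: 25+24+24+11 = 84
SW2 → SW14 → SW30 → SW29: 25+25+11 = 61
The minimum is 61 hops' cost via SW2 → SW14 → SW30 → SW29.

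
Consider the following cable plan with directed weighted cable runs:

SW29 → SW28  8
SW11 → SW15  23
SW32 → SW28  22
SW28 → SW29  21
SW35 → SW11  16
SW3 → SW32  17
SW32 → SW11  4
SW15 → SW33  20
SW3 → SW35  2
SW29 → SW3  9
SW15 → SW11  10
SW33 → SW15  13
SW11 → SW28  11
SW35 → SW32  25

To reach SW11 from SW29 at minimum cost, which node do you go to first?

SW3

Enumerating some paths:
SW29 - SW3 - SW35 - SW11: 9+2+16 = 27
SW29 - SW3 - SW32 - SW11: 9+17+4 = 30
SW29 - SW3 - SW35 - SW32 - SW11: 9+2+25+4 = 40
Cheapest is SW29 - SW3 - SW35 - SW11 at 27.
So from SW29 the first move is to SW3.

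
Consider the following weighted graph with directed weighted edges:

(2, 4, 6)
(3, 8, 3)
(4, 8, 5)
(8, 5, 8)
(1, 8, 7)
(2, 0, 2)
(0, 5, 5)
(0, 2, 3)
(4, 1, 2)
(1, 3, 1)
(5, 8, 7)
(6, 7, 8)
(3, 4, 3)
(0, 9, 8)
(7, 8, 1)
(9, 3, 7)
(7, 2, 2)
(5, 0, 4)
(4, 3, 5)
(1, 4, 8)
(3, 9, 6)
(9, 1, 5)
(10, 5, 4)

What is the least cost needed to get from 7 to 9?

Shortest distances from 7:
7: 0
8: 1  (via 7)
2: 2  (via 7)
0: 4  (via 2)
4: 8  (via 2)
5: 9  (via 8)
1: 10  (via 4)
3: 11  (via 1)
9: 12  (via 0)
Shortest route: 7 → 2 → 0 → 9 = 12.

12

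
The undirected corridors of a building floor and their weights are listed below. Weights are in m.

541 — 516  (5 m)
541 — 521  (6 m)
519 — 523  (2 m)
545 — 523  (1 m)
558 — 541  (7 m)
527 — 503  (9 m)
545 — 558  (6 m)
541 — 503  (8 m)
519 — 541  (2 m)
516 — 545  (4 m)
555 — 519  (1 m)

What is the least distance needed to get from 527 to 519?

Enumerating some paths:
527 → 503 → 541 → 516 → 545 → 523 → 519: 9+8+5+4+1+2 = 29
527 → 503 → 541 → 519: 9+8+2 = 19
Cheapest is 527 → 503 → 541 → 519 at 19 m.

19 m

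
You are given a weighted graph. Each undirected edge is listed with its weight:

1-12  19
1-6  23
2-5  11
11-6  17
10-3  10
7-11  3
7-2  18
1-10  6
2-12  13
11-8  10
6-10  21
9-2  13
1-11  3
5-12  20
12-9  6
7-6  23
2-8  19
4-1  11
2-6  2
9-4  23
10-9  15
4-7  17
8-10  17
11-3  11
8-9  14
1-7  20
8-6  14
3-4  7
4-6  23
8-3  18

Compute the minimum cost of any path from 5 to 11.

30

Compare a few routes:
5 - 2 - 7 - 11: 11+18+3 = 32
5 - 2 - 6 - 8 - 11: 11+2+14+10 = 37
5 - 2 - 6 - 11: 11+2+17 = 30
Cheapest is 5 - 2 - 6 - 11 at 30.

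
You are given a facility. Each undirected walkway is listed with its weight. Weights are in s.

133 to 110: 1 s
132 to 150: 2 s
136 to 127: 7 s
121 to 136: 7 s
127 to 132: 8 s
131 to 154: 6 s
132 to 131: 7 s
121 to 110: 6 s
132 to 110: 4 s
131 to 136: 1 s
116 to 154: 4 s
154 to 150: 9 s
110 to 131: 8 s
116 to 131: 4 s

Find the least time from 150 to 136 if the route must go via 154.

16 s

Shortest 150→154: 150 → 154 = 9
Best 154 to 136: 154 → 131 → 136 costing 7
Total via 154: 9 + 7 = 16 s.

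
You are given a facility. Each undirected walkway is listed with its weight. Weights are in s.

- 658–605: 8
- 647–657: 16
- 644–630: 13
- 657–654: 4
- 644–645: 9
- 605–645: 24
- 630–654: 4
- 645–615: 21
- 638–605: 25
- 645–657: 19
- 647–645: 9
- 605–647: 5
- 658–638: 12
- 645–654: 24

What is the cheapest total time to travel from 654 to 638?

45 s

Running Dijkstra from 654:
654: 0
657: 4  (via 654)
630: 4  (via 654)
644: 17  (via 630)
647: 20  (via 657)
645: 23  (via 657)
605: 25  (via 647)
658: 33  (via 605)
615: 44  (via 645)
638: 45  (via 658)
Shortest route: 654 → 657 → 647 → 605 → 658 → 638 = 45 s.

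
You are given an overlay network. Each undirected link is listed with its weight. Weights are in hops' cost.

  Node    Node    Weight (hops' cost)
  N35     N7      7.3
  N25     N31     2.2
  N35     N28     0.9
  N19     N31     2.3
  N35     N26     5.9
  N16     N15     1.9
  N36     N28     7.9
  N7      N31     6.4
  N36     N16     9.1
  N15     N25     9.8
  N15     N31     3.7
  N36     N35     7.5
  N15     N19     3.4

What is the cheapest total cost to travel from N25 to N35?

Enumerating some paths:
N25–N31–N7–N35: 2.2+6.4+7.3 = 15.9
N25–N31–N15–N16–N36–N28–N35: 2.2+3.7+1.9+9.1+7.9+0.9 = 25.7
N25–N31–N15–N16–N36–N35: 2.2+3.7+1.9+9.1+7.5 = 24.4
The minimum is 15.9 hops' cost via N25–N31–N7–N35.

15.9 hops' cost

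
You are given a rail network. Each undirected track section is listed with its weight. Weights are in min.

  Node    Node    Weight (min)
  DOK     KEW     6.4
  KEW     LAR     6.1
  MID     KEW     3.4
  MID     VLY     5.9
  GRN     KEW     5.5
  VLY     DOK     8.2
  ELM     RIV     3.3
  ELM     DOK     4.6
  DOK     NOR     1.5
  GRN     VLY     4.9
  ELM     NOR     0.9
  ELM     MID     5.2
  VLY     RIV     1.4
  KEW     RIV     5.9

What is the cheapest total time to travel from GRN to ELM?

Settle nodes by increasing distance from GRN:
GRN: 0
VLY: 4.9  (via GRN)
KEW: 5.5  (via GRN)
RIV: 6.3  (via VLY)
MID: 8.9  (via KEW)
ELM: 9.6  (via RIV)
Shortest route: GRN–VLY–RIV–ELM = 9.6 min.

9.6 min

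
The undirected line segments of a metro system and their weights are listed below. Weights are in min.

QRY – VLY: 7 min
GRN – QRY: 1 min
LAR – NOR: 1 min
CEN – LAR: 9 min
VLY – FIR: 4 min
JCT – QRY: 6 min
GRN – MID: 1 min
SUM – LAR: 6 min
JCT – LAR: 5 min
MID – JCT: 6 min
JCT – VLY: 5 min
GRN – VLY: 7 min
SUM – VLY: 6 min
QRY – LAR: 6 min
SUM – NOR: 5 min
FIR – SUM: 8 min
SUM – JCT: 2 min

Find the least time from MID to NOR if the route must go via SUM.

13 min

Shortest MID→SUM: MID–JCT–SUM = 8
Best SUM to NOR: SUM–NOR costing 5
Total via SUM: 8 + 5 = 13 min.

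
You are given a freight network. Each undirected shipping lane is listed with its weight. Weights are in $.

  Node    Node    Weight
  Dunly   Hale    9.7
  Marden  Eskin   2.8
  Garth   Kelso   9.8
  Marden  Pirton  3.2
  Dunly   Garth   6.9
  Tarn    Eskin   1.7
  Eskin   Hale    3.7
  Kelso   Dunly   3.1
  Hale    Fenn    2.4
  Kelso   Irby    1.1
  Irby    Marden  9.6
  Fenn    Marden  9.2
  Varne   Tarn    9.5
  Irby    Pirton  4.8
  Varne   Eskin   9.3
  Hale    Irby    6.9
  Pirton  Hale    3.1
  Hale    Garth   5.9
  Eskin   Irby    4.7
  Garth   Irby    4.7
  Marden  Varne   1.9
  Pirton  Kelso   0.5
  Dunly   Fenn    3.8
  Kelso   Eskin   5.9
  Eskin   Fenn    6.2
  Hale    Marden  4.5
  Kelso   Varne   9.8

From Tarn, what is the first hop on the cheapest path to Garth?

Eskin

Compare a few routes:
Tarn - Eskin - Hale - Garth: 1.7+3.7+5.9 = 11.3
Tarn - Eskin - Irby - Garth: 1.7+4.7+4.7 = 11.1
Cheapest is Tarn - Eskin - Irby - Garth at $11.1.
So from Tarn the first move is to Eskin.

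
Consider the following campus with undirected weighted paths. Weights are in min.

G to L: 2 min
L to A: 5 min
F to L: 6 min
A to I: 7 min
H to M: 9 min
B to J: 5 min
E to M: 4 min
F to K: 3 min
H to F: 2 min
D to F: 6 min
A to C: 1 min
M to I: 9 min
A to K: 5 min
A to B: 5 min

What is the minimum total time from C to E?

21 min

Running Dijkstra from C:
C: 0
A: 1  (via C)
B: 6  (via A)
K: 6  (via A)
L: 6  (via A)
G: 8  (via L)
I: 8  (via A)
F: 9  (via K)
H: 11  (via F)
J: 11  (via B)
D: 15  (via F)
M: 17  (via I)
E: 21  (via M)
Shortest route: C–A–I–M–E = 21 min.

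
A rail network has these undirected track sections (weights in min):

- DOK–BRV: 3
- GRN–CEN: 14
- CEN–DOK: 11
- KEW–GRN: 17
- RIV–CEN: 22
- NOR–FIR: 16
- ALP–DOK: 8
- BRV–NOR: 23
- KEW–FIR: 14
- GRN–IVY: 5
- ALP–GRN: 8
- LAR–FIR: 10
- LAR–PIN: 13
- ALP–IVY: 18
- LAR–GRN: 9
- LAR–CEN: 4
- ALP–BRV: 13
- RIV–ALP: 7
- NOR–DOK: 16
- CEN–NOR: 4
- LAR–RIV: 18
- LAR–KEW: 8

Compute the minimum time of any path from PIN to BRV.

31 min

Shortest distances from PIN:
PIN: 0
LAR: 13  (via PIN)
CEN: 17  (via LAR)
NOR: 21  (via CEN)
KEW: 21  (via LAR)
GRN: 22  (via LAR)
FIR: 23  (via LAR)
IVY: 27  (via GRN)
DOK: 28  (via CEN)
ALP: 30  (via GRN)
RIV: 31  (via LAR)
BRV: 31  (via DOK)
Shortest route: PIN → LAR → CEN → DOK → BRV = 31 min.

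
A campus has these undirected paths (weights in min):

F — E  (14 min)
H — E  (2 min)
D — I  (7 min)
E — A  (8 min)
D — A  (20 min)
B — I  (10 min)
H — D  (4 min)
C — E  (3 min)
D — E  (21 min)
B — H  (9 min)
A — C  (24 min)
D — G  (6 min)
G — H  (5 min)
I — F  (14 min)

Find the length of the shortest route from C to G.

Settle nodes by increasing distance from C:
C: 0
E: 3  (via C)
H: 5  (via E)
D: 9  (via H)
G: 10  (via H)
Shortest route: C → E → H → G = 10 min.

10 min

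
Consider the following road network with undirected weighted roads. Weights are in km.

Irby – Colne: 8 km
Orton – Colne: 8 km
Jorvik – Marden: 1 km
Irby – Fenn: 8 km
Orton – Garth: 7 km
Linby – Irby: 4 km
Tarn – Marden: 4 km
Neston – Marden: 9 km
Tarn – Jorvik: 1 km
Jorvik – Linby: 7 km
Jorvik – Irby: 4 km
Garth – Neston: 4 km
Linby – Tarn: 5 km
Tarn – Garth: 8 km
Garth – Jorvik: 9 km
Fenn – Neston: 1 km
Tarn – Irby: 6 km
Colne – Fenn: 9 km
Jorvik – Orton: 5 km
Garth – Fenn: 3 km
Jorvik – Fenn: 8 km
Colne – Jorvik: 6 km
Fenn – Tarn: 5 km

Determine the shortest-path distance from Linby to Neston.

11 km

Running Dijkstra from Linby:
Linby: 0
Irby: 4  (via Linby)
Tarn: 5  (via Linby)
Jorvik: 6  (via Tarn)
Marden: 7  (via Jorvik)
Fenn: 10  (via Tarn)
Neston: 11  (via Fenn)
Shortest route: Linby–Tarn–Fenn–Neston = 11 km.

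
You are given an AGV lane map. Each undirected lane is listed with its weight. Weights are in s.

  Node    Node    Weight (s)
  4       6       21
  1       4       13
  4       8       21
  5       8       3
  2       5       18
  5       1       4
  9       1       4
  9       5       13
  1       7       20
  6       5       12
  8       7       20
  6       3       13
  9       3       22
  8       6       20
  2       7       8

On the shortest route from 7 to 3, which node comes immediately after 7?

Enumerating some paths:
7 - 8 - 5 - 6 - 3: 20+3+12+13 = 48
7 - 1 - 5 - 6 - 3: 20+4+12+13 = 49
7 - 1 - 9 - 3: 20+4+22 = 46
Cheapest is 7 - 1 - 9 - 3 at 46 s.
So from 7 the first move is to 1.

1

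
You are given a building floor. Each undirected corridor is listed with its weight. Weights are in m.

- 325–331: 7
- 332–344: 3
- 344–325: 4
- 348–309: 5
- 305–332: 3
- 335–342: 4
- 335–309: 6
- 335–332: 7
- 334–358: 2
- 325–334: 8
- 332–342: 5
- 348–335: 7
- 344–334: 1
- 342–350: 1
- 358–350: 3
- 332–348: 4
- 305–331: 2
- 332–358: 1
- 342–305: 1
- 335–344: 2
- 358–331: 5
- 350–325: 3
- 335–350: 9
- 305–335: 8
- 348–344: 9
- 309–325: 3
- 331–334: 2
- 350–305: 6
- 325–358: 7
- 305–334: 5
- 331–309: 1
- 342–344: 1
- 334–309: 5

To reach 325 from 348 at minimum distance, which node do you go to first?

Compare a few routes:
348 - 332 - 358 - 350 - 325: 4+1+3+3 = 11
348 - 309 - 325: 5+3 = 8
Cheapest is 348 - 309 - 325 at 8 m.
So from 348 the first move is to 309.

309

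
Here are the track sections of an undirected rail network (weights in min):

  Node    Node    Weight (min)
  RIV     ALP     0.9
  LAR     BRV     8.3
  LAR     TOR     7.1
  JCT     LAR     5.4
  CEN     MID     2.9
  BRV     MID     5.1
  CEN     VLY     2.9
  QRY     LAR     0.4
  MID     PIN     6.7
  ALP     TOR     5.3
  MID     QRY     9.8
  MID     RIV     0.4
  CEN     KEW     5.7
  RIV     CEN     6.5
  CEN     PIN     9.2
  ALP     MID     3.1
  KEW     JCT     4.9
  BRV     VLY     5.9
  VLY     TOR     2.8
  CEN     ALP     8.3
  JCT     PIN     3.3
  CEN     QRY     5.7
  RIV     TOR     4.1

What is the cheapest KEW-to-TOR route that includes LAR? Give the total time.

17.4 min

Shortest KEW→LAR: KEW → JCT → LAR = 10.3
Shortest LAR→TOR: LAR → TOR = 7.1
Total via LAR: 10.3 + 7.1 = 17.4 min.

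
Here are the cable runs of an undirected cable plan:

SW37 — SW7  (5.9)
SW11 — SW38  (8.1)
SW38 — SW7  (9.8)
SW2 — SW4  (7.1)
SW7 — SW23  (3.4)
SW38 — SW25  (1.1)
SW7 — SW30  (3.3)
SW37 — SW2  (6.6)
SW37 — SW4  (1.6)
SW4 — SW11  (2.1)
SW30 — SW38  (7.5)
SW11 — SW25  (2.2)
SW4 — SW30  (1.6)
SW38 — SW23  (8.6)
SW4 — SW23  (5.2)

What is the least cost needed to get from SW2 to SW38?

Compare a few routes:
SW2 → SW4 → SW11 → SW25 → SW38: 7.1+2.1+2.2+1.1 = 12.5
SW2 → SW37 → SW4 → SW30 → SW38: 6.6+1.6+1.6+7.5 = 17.3
SW2 → SW4 → SW30 → SW38: 7.1+1.6+7.5 = 16.2
SW2 → SW37 → SW4 → SW11 → SW25 → SW38: 6.6+1.6+2.1+2.2+1.1 = 13.6
Cheapest is SW2 → SW4 → SW11 → SW25 → SW38 at 12.5.

12.5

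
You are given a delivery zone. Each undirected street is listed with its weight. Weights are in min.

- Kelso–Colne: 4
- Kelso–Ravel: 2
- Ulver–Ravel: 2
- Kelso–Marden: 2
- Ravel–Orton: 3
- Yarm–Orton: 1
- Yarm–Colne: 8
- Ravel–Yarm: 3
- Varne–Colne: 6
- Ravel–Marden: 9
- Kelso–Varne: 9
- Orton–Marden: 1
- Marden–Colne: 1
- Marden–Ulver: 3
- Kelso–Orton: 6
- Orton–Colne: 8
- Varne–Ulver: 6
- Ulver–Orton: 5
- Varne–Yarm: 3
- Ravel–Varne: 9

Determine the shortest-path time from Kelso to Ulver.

4 min

Shortest distances from Kelso:
Kelso: 0
Ravel: 2  (via Kelso)
Marden: 2  (via Kelso)
Orton: 3  (via Marden)
Colne: 3  (via Marden)
Ulver: 4  (via Ravel)
Shortest route: Kelso–Ravel–Ulver = 4 min.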